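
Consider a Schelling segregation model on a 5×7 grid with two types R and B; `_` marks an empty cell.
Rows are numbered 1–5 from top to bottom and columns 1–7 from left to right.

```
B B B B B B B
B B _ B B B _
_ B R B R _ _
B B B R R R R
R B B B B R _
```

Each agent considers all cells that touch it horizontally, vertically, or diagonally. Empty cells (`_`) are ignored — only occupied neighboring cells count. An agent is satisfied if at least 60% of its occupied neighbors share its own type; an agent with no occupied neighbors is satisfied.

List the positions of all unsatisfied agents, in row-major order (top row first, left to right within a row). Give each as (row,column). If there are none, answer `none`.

Row 1: (1,1)B 3/3 satisfied · (1,2)B 4/4 satisfied · (1,3)B 4/4 satisfied · (1,4)B 4/4 satisfied · (1,5)B 5/5 satisfied · (1,6)B 4/4 satisfied · (1,7)B 2/2 satisfied
Row 2: (2,1)B 4/4 satisfied · (2,2)B 5/6 satisfied · (2,4)B 5/7 satisfied · (2,5)B 6/7 satisfied · (2,6)B 4/5 satisfied
Row 3: (3,2)B 5/6 satisfied · (3,3)R 1/7 not · (3,4)B 3/7 not · (3,5)R 3/7 not
Row 4: (4,1)B 3/4 satisfied · (4,2)B 5/7 satisfied · (4,3)B 6/8 satisfied · (4,4)R 3/8 not · (4,5)R 4/7 not · (4,6)R 4/5 satisfied · (4,7)R 2/2 satisfied
Row 5: (5,1)R 0/3 not · (5,2)B 4/5 satisfied · (5,3)B 4/5 satisfied · (5,4)B 3/5 satisfied · (5,5)B 1/5 not · (5,6)R 3/4 satisfied

(3,3), (3,4), (3,5), (4,4), (4,5), (5,1), (5,5)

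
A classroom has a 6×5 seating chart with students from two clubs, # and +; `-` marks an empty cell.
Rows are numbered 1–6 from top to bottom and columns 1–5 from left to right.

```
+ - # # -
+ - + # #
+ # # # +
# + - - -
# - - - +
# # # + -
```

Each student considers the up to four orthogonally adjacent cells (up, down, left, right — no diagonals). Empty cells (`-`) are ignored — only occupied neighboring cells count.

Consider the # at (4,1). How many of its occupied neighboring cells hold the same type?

Occupied neighbors of (4,1): (3,1)=+, (5,1)=#, (4,2)=+.
Same type (#): 1 of 3.

1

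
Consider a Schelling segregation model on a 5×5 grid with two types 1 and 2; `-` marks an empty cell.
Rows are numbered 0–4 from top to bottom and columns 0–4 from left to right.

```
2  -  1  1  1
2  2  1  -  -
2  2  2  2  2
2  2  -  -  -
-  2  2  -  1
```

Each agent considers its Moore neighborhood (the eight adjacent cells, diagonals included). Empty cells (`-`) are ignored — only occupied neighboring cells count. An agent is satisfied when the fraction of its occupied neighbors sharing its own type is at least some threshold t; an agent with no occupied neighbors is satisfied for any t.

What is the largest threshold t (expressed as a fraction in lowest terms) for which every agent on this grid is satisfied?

(0,0)2 2/2
(0,2)1 2/3
(0,3)1 3/3
(0,4)1 1/1
(1,0)2 4/4
(1,1)2 5/7
(1,2)1 2/6
(2,0)2 5/5
(2,1)2 6/7
(2,2)2 4/5
(2,3)2 2/3
(2,4)2 1/1
(3,0)2 4/4
(3,1)2 6/6
(4,1)2 3/3
(4,2)2 2/2
(4,4)1 — no occupied neighbors
The smallest same-type fraction is 2/6 at (1,2), which reduces to 1/3. Any threshold above that leaves this agent unsatisfied.

1/3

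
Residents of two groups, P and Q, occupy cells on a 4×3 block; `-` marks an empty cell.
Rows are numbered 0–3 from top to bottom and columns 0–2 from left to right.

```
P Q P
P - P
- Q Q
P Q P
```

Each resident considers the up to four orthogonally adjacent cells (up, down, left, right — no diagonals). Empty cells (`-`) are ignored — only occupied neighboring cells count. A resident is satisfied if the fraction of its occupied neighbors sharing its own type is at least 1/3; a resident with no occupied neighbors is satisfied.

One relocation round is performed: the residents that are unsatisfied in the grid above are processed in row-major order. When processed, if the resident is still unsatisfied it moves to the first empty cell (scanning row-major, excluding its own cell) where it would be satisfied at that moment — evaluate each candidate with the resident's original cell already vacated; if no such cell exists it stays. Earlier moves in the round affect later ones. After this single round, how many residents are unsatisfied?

1

Initially unsatisfied (in order): (0,1), (3,0), (3,2).
  (0,1) → (1,1).
  (3,0) → (0,1).
  (3,2) → (2,0).
Resulting grid:
P P P
P Q P
P Q Q
- Q -
Unsatisfied now: (1,1).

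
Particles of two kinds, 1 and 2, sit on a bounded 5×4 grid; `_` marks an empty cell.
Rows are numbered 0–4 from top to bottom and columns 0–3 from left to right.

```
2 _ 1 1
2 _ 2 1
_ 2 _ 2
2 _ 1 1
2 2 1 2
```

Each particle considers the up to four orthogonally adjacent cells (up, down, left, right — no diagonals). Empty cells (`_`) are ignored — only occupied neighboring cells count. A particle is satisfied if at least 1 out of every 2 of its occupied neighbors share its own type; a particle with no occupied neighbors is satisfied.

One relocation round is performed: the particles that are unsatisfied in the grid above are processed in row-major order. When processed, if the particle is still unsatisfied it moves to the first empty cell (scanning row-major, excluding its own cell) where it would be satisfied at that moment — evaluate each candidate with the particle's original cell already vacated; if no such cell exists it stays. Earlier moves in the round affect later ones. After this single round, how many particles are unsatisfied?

Initially unsatisfied (in order): (1,2), (1,3), (2,3), (3,3), (4,2), (4,3).
  (1,2) → (0,1).
  (1,3): now satisfied by earlier moves; stays.
  (2,3) → (1,1).
  (3,3): now satisfied by earlier moves; stays.
  (4,2) → (1,2).
  (4,3) → (2,0).
Resulting grid:
2 2 1 1
2 2 1 1
2 2 _ _
2 _ 1 1
2 2 _ _
All satisfied now.

0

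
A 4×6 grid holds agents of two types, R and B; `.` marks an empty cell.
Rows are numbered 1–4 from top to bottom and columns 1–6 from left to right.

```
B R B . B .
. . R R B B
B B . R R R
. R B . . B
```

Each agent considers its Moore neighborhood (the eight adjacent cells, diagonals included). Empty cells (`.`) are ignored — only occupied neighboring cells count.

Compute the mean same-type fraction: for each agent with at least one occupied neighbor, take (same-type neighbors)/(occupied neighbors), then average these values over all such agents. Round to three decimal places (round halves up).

0.351

Row 1: (1,1)B 0/1 · (1,2)R 1/3 · (1,3)B 0/3 · (1,5)B 2/3
Row 2: (2,3)R 3/5 · (2,4)R 3/6 · (2,5)B 2/6 · (2,6)B 2/4
Row 3: (3,1)B 1/2 · (3,2)B 2/4 · (3,4)R 3/5 · (3,5)R 3/6 · (3,6)R 1/4
Row 4: (4,2)R 0/3 · (4,3)B 1/3 · (4,6)B 0/2
Sum over 16 agents: 0/1 + 1/3 + 0/3 + 2/3 + 3/5 + 3/6 + 2/6 + 2/4 + 1/2 + 2/4 + 3/5 + 3/6 + 1/4 + 0/3 + 1/3 + 0/2 = 337/60; mean = 337/60 ÷ 16 = 337/960 = 0.351041… → 0.351.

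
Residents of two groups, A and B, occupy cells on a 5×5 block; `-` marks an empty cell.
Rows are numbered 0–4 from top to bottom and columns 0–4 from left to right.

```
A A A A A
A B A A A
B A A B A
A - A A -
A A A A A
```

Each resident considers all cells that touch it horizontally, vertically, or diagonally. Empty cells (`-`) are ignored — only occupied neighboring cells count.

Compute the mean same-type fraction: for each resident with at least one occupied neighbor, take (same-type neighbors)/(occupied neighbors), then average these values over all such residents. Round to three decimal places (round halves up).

0.753

Row 0: (0,0)A 2/3 · (0,1)A 4/5 · (0,2)A 4/5 · (0,3)A 5/5 · (0,4)A 3/3
Row 1: (1,0)A 3/5 · (1,1)B 1/8 · (1,2)A 6/8 · (1,3)A 7/8 · (1,4)A 4/5
Row 2: (2,0)B 1/4 · (2,1)A 5/7 · (2,2)A 5/7 · (2,3)B 0/7 · (2,4)A 3/4
Row 3: (3,0)A 3/4 · (3,2)A 6/7 · (3,3)A 6/7
Row 4: (4,0)A 2/2 · (4,1)A 4/4 · (4,2)A 4/4 · (4,3)A 4/4 · (4,4)A 2/2
Sum over 23 residents: 2/3 + 4/5 + 4/5 + 5/5 + 3/3 + 3/5 + 1/8 + 6/8 + 7/8 + 4/5 + 1/4 + 5/7 + 5/7 + 0/7 + 3/4 + 3/4 + 6/7 + 6/7 + 2/2 + 4/4 + 4/4 + 4/4 + 2/2 = 727/42; mean = 727/42 ÷ 23 = 727/966 = 0.752587… → 0.753.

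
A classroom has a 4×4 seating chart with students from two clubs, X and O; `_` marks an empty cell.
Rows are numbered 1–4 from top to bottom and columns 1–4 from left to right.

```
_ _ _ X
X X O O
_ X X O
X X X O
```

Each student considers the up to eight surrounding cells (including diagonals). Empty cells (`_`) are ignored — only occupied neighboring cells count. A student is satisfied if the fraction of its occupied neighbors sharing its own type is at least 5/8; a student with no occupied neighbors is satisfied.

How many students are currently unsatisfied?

7

(1,4)X 0/2 unhappy
(2,1)X 2/2 ok
(2,2)X 3/4 ok
(2,3)O 2/6 unhappy
(2,4)O 2/4 unhappy
(3,2)X 6/7 ok
(3,3)X 4/8 unhappy
(3,4)O 3/5 unhappy
(4,1)X 2/2 ok
(4,2)X 4/4 ok
(4,3)X 3/5 unhappy
(4,4)O 1/3 unhappy
Unsatisfied: (1,4), (2,3), (2,4), (3,3), (3,4), (4,3), (4,4) — 7 in total.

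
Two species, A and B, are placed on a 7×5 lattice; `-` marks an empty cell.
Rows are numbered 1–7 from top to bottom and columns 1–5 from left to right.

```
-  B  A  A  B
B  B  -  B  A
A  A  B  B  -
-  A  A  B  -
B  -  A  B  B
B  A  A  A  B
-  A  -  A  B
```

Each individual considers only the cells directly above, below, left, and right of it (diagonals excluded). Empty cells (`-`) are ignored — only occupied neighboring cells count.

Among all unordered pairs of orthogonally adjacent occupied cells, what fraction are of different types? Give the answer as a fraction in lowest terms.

Scan each occupied cell's neighbors to the right and below so each pair is counted once.
Row 1: B(1,2)–A(1,3)≠ B(1,2)–B(2,2)= A(1,3)–A(1,4)= A(1,4)–B(1,5)≠ A(1,4)–B(2,4)≠ B(1,5)–A(2,5)≠  → 4/6 unlike.
Row 2: B(2,1)–B(2,2)= B(2,1)–A(3,1)≠ B(2,2)–A(3,2)≠ B(2,4)–A(2,5)≠ B(2,4)–B(3,4)=  → 3/5 unlike.
Row 3: A(3,1)–A(3,2)= A(3,2)–B(3,3)≠ A(3,2)–A(4,2)= B(3,3)–B(3,4)= B(3,3)–A(4,3)≠ B(3,4)–B(4,4)=  → 2/6 unlike.
Row 4: A(4,2)–A(4,3)= A(4,3)–B(4,4)≠ A(4,3)–A(5,3)= B(4,4)–B(5,4)=  → 1/4 unlike.
Row 5: B(5,1)–B(6,1)= A(5,3)–B(5,4)≠ A(5,3)–A(6,3)= B(5,4)–B(5,5)= B(5,4)–A(6,4)≠ B(5,5)–B(6,5)=  → 2/6 unlike.
Row 6: B(6,1)–A(6,2)≠ A(6,2)–A(6,3)= A(6,2)–A(7,2)= A(6,3)–A(6,4)= A(6,4)–B(6,5)≠ A(6,4)–A(7,4)= B(6,5)–B(7,5)=  → 2/7 unlike.
Row 7: A(7,4)–B(7,5)≠  → 1/1 unlike.
Total adjacent occupied pairs: 35; unlike-type pairs: 15.
15/35 reduces to 3/7.

3/7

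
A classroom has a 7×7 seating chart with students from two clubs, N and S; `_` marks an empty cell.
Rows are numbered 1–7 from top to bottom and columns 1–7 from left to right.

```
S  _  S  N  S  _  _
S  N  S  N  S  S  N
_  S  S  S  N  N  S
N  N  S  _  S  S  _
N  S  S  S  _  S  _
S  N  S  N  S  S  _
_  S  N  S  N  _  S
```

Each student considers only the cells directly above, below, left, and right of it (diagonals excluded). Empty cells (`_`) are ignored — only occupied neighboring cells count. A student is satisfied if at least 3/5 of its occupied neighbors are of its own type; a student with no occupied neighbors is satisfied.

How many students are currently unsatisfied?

29

(1,1)S 1/1 ✓
(1,3)S 1/2 ✗
(1,4)N 1/3 ✗
(1,5)S 1/2 ✗
(2,1)S 1/2 ✗
(2,2)N 0/3 ✗
(2,3)S 2/4 ✗
(2,4)N 1/4 ✗
(2,5)S 2/4 ✗
(2,6)S 1/3 ✗
(2,7)N 0/2 ✗
(3,2)S 1/3 ✗
(3,3)S 4/4 ✓
(3,4)S 1/3 ✗
(3,5)N 1/4 ✗
(3,6)N 1/4 ✗
(3,7)S 0/2 ✗
(4,1)N 2/2 ✓
(4,2)N 1/4 ✗
(4,3)S 2/3 ✓
(4,5)S 1/2 ✗
(4,6)S 2/3 ✓
(5,1)N 1/3 ✗
(5,2)S 1/4 ✗
(5,3)S 4/4 ✓
(5,4)S 1/2 ✗
(5,6)S 2/2 ✓
(6,1)S 0/2 ✗
(6,2)N 0/4 ✗
(6,3)S 1/4 ✗
(6,4)N 0/4 ✗
(6,5)S 1/3 ✗
(6,6)S 2/2 ✓
(7,2)S 0/2 ✗
(7,3)N 0/3 ✗
(7,4)S 0/3 ✗
(7,5)N 0/2 ✗
(7,7)S 0/0 ✓
Unsatisfied: (1,3), (1,4), (1,5), (2,1), (2,2), (2,3), (2,4), (2,5), (2,6), (2,7), (3,2), (3,4), (3,5), (3,6), (3,7), (4,2), (4,5), (5,1), (5,2), (5,4), (6,1), (6,2), (6,3), (6,4), (6,5), (7,2), (7,3), (7,4), (7,5) — 29 in total.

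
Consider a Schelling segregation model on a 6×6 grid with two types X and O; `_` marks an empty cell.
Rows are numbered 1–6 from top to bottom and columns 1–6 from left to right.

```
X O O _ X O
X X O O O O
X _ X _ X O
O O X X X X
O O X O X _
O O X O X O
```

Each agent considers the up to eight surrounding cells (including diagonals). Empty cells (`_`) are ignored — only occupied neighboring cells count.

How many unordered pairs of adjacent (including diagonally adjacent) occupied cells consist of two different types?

40

Scan each occupied cell's neighbors to the right and below (and the two forward diagonals) so each pair is counted once.
From row 1: 8 unlike of 16 pairs (running 8/16).
From row 2: 6 unlike of 15 pairs (running 14/31).
From row 3: 6 unlike of 11 pairs (running 20/42).
From row 4: 6 unlike of 19 pairs (running 26/61).
From row 5: 10 unlike of 18 pairs (running 36/79).
From row 6: 4 unlike of 5 pairs (running 40/84).
Total adjacent occupied pairs: 84; unlike-type pairs: 40.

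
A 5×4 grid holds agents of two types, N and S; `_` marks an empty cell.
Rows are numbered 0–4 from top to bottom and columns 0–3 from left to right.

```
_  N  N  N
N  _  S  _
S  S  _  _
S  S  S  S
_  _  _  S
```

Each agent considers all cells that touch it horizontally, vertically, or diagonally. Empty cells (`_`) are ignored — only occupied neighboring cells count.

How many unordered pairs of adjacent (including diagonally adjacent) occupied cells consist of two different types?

5

Scan each occupied cell's neighbors to the right and below (and the two forward diagonals) so each pair is counted once.
From row 0: 3 unlike of 6 pairs (running 3/6).
From row 1: 2 unlike of 3 pairs (running 5/9).
From row 2: 0 unlike of 6 pairs (running 5/15).
From row 3: 0 unlike of 5 pairs (running 5/20).
Total adjacent occupied pairs: 20; unlike-type pairs: 5.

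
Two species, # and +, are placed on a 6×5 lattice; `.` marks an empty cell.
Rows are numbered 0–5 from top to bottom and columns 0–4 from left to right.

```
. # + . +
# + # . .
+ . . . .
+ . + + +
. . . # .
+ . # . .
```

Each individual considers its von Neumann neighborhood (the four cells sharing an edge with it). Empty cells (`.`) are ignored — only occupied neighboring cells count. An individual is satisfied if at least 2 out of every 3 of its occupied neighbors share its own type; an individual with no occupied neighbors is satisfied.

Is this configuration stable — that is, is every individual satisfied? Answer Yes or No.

(0,1)# 0/2 unhappy
(0,2)+ 0/2 unhappy
(0,4)+ 0/0 ok
(1,0)# 0/2 unhappy
(1,1)+ 0/3 unhappy
(1,2)# 0/2 unhappy
(2,0)+ 1/2 unhappy
(3,0)+ 1/1 ok
(3,2)+ 1/1 ok
(3,3)+ 2/3 ok
(3,4)+ 1/1 ok
(4,3)# 0/1 unhappy
(5,0)+ 0/0 ok
(5,2)# 0/0 ok
For instance (0,1) has only 0/2 same-type neighbors, below 2/3.

No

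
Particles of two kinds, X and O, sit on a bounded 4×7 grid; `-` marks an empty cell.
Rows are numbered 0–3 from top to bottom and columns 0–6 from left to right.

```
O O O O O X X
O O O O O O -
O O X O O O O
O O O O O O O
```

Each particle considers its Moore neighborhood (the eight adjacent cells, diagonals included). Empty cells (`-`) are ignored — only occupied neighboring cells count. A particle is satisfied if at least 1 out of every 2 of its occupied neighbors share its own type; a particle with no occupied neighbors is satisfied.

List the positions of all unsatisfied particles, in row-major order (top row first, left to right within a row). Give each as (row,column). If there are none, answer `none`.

Row 0: (0,0)O 3/3 ✓ · (0,1)O 5/5 ✓ · (0,2)O 5/5 ✓ · (0,3)O 5/5 ✓ · (0,4)O 4/5 ✓ · (0,5)X 1/4 ✗ · (0,6)X 1/2 ✓
Row 1: (1,0)O 5/5 ✓ · (1,1)O 7/8 ✓ · (1,2)O 7/8 ✓ · (1,3)O 7/8 ✓ · (1,4)O 7/8 ✓ · (1,5)O 5/7 ✓
Row 2: (2,0)O 5/5 ✓ · (2,1)O 7/8 ✓ · (2,2)X 0/8 ✗ · (2,3)O 7/8 ✓ · (2,4)O 8/8 ✓ · (2,5)O 7/7 ✓ · (2,6)O 4/4 ✓
Row 3: (3,0)O 3/3 ✓ · (3,1)O 4/5 ✓ · (3,2)O 4/5 ✓ · (3,3)O 4/5 ✓ · (3,4)O 5/5 ✓ · (3,5)O 5/5 ✓ · (3,6)O 3/3 ✓

(0,5), (2,2)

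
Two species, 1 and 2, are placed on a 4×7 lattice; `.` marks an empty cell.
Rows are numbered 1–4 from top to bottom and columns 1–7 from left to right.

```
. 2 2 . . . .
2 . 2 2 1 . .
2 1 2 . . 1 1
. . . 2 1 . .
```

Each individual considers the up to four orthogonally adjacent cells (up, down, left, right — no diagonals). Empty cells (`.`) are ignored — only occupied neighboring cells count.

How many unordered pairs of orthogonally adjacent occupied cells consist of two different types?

Scan each occupied cell's neighbors to the right and below so each pair is counted once.
Row 1: 2(1,2)–2(1,3)= 2(1,3)–2(2,3)=  → 0/2 unlike.
Row 2: 2(2,1)–2(3,1)= 2(2,3)–2(2,4)= 2(2,3)–2(3,3)= 2(2,4)–1(2,5)≠  → 1/4 unlike.
Row 3: 2(3,1)–1(3,2)≠ 1(3,2)–2(3,3)≠ 1(3,6)–1(3,7)=  → 2/3 unlike.
Row 4: 2(4,4)–1(4,5)≠  → 1/1 unlike.
Total adjacent occupied pairs: 10; unlike-type pairs: 4.

4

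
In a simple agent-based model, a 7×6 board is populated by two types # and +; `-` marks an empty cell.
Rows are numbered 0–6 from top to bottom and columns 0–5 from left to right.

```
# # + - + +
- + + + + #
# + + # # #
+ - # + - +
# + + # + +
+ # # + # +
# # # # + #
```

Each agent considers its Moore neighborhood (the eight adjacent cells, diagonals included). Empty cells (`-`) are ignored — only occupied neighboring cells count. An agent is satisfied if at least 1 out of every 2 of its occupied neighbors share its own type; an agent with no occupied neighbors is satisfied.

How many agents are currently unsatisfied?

17

Row 0: (0,0)# 1/2 ok · (0,1)# 1/4 unhappy · (0,2)+ 3/4 ok · (0,4)+ 3/4 ok · (0,5)+ 2/3 ok
Row 1: (1,1)+ 4/7 ok · (1,2)+ 5/7 ok · (1,3)+ 5/7 ok · (1,4)+ 3/7 unhappy · (1,5)# 2/5 unhappy
Row 2: (2,0)# 0/3 unhappy · (2,1)+ 4/6 ok · (2,2)+ 5/7 ok · (2,3)# 2/7 unhappy · (2,4)# 3/7 unhappy · (2,5)# 2/4 ok
Row 3: (3,0)+ 2/4 ok · (3,2)# 2/7 unhappy · (3,3)+ 3/7 unhappy · (3,5)+ 2/4 ok
Row 4: (4,0)# 1/4 unhappy · (4,1)+ 3/7 unhappy · (4,2)+ 3/7 unhappy · (4,3)# 3/7 unhappy · (4,4)+ 5/7 ok · (4,5)+ 3/4 ok
Row 5: (5,0)+ 1/5 unhappy · (5,1)# 5/8 ok · (5,2)# 5/8 ok · (5,3)+ 3/8 unhappy · (5,4)# 3/8 unhappy · (5,5)+ 3/5 ok
Row 6: (6,0)# 2/3 ok · (6,1)# 4/5 ok · (6,2)# 4/5 ok · (6,3)# 3/5 ok · (6,4)+ 2/5 unhappy · (6,5)# 1/3 unhappy
Unsatisfied: (0,1), (1,4), (1,5), (2,0), (2,3), (2,4), (3,2), (3,3), (4,0), (4,1), (4,2), (4,3), (5,0), (5,3), (5,4), (6,4), (6,5) — 17 in total.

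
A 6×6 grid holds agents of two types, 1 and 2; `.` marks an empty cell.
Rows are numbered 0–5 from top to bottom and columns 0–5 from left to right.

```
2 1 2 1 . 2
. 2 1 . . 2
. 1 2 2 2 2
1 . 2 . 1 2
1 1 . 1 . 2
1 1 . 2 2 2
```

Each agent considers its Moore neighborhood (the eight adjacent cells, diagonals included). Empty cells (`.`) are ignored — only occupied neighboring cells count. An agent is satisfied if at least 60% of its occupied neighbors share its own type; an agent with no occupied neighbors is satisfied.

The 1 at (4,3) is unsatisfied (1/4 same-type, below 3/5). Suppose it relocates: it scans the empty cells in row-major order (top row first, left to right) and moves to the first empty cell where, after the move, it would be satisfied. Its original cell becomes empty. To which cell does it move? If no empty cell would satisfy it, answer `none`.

(2,0)

Vacating (4,3). Empty cells in order:
  (0,4): 1/3 same-type → still unsatisfied.
  (1,0): 2/4 same-type → still unsatisfied.
  (1,3): 2/6 same-type → still unsatisfied.
  (1,4): 1/6 same-type → still unsatisfied.
  (2,0): 2/3 same-type → satisfied — stop here.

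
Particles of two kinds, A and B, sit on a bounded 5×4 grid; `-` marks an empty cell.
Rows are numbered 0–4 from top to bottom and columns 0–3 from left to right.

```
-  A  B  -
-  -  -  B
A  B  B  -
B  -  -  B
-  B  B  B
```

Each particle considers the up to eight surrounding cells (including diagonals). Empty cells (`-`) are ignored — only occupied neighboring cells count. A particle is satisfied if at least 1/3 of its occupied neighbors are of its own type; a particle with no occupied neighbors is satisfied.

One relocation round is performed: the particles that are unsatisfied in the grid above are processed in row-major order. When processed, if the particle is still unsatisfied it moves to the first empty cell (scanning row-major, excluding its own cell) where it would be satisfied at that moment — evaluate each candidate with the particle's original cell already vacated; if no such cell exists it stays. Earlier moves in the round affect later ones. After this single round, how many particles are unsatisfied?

0

Initially unsatisfied (in order): (0,1), (2,0).
  (0,1) → (0,0).
  (2,0) → (0,1).
Resulting grid:
A A B -
- - - B
- B B -
B - - B
- B B B
All satisfied now.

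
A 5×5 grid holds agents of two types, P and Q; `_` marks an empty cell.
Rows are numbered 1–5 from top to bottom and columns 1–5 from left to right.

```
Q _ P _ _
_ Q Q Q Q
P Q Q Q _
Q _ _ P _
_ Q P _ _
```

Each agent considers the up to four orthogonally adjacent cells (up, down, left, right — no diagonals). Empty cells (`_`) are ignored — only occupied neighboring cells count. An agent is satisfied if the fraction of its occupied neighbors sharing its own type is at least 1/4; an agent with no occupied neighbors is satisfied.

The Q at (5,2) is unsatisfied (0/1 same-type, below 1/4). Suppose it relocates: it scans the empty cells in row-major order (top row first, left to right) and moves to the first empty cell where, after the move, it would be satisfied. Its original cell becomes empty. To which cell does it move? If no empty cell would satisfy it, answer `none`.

Vacating (5,2). Empty cells in order:
  (1,2): 2/3 same-type → satisfied — stop here.

(1,2)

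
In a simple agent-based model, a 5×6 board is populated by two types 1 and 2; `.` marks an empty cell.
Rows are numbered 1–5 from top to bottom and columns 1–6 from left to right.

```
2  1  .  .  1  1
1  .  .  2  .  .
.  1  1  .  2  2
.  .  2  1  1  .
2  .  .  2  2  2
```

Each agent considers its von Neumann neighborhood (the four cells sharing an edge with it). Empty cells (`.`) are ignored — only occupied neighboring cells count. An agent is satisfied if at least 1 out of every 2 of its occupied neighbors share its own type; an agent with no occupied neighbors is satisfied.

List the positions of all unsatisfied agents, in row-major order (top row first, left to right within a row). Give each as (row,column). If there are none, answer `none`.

Row 1: (1,1)2 0/2 not · (1,2)1 0/1 not · (1,5)1 1/1 satisfied · (1,6)1 1/1 satisfied
Row 2: (2,1)1 0/1 not · (2,4)2 0/0 satisfied
Row 3: (3,2)1 1/1 satisfied · (3,3)1 1/2 satisfied · (3,5)2 1/2 satisfied · (3,6)2 1/1 satisfied
Row 4: (4,3)2 0/2 not · (4,4)1 1/3 not · (4,5)1 1/3 not
Row 5: (5,1)2 0/0 satisfied · (5,4)2 1/2 satisfied · (5,5)2 2/3 satisfied · (5,6)2 1/1 satisfied

(1,1), (1,2), (2,1), (4,3), (4,4), (4,5)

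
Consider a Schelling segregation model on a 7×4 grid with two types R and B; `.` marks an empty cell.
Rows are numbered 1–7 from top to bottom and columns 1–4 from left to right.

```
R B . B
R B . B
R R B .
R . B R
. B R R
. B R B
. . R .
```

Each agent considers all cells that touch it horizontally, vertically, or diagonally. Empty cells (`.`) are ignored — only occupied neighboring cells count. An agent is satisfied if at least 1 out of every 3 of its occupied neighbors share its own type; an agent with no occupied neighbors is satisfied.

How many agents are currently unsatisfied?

(1,1)R 1/3 ok
(1,2)B 1/3 ok
(1,4)B 1/1 ok
(2,1)R 3/5 ok
(2,2)B 2/6 ok
(2,4)B 2/2 ok
(3,1)R 3/4 ok
(3,2)R 3/6 ok
(3,3)B 3/5 ok
(4,1)R 2/3 ok
(4,3)B 2/6 ok
(4,4)R 2/4 ok
(5,2)B 2/5 ok
(5,3)R 3/7 ok
(5,4)R 3/5 ok
(6,2)B 1/4 unhappy
(6,3)R 3/6 ok
(6,4)B 0/4 unhappy
(7,3)R 1/3 ok
Unsatisfied: (6,2), (6,4) — 2 in total.

2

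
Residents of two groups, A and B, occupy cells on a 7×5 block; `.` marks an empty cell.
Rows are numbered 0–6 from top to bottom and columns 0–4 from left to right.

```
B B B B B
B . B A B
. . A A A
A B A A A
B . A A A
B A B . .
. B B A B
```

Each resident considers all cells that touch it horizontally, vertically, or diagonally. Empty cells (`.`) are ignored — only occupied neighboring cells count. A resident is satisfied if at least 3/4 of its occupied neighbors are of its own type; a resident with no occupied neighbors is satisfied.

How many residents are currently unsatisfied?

Row 0: (0,0)B 2/2 satisfied · (0,1)B 4/4 satisfied · (0,2)B 3/4 satisfied · (0,3)B 4/5 satisfied · (0,4)B 2/3 not
Row 1: (1,0)B 2/2 satisfied · (1,2)B 3/6 not · (1,3)A 3/8 not · (1,4)B 2/5 not
Row 2: (2,2)A 4/6 not · (2,3)A 6/8 satisfied · (2,4)A 4/5 satisfied
Row 3: (3,0)A 0/2 not · (3,1)B 1/5 not · (3,2)A 5/6 satisfied · (3,3)A 8/8 satisfied · (3,4)A 5/5 satisfied
Row 4: (4,0)B 2/4 not · (4,2)A 4/6 not · (4,3)A 5/6 satisfied · (4,4)A 3/3 satisfied
Row 5: (5,0)B 2/3 not · (5,1)A 1/6 not · (5,2)B 2/6 not
Row 6: (6,1)B 3/4 satisfied · (6,2)B 2/4 not · (6,3)A 0/3 not · (6,4)B 0/1 not
Unsatisfied: (0,4), (1,2), (1,3), (1,4), (2,2), (3,0), (3,1), (4,0), (4,2), (5,0), (5,1), (5,2), (6,2), (6,3), (6,4) — 15 in total.

15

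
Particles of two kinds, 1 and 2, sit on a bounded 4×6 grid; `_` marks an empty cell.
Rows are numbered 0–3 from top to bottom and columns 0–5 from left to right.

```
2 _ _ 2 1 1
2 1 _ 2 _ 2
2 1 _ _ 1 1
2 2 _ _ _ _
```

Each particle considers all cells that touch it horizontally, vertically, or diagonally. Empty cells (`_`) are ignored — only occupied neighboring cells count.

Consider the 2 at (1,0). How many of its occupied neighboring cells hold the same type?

Occupied neighbors of (1,0): (0,0)=2, (1,1)=1, (2,0)=2, (2,1)=1.
Same type (2): 2 of 4.

2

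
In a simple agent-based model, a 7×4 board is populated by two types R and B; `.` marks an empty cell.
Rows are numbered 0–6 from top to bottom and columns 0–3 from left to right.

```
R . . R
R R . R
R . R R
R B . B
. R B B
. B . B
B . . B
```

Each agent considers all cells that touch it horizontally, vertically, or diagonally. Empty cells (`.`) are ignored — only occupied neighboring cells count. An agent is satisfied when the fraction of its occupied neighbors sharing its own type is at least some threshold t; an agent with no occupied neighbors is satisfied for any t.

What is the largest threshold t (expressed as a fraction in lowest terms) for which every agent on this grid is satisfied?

1/5

(0,0)R 2/2
(0,3)R 1/1
(1,0)R 3/3
(1,1)R 4/4
(1,3)R 3/3
(2,0)R 3/4
(2,2)R 3/5
(2,3)R 2/3
(3,0)R 2/3
(3,1)B 1/5
(3,3)B 2/4
(4,1)R 1/4
(4,2)B 5/6
(4,3)B 3/3
(5,1)B 2/3
(5,3)B 3/3
(6,0)B 1/1
(6,3)B 1/1
The smallest same-type fraction is 1/5 at (3,1), which reduces to 1/5. Any threshold above that leaves this agent unsatisfied.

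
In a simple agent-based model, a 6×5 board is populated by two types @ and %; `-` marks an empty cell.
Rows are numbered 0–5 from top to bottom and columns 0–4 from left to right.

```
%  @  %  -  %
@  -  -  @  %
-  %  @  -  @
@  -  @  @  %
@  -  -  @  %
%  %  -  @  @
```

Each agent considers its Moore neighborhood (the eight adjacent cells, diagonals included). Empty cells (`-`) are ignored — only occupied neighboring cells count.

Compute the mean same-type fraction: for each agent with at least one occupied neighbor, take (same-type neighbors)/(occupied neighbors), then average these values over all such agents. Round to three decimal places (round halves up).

(0,0)% 0/2
(0,1)@ 1/3
(0,2)% 0/2
(0,4)% 1/2
(1,0)@ 1/3
(1,3)@ 2/5
(1,4)% 1/3
(2,1)% 0/4
(2,2)@ 3/4
(2,4)@ 2/4
(3,0)@ 1/2
(3,2)@ 3/4
(3,3)@ 4/6
(3,4)% 1/4
(4,0)@ 1/3
(4,3)@ 4/6
(4,4)% 1/5
(5,0)% 1/2
(5,1)% 1/2
(5,3)@ 2/3
(5,4)@ 2/3
Sum over 21 agents: 0/2 + 1/3 + 0/2 + 1/2 + 1/3 + 2/5 + 1/3 + 0/4 + 3/4 + 2/4 + 1/2 + 3/4 + 4/6 + 1/4 + 1/3 + 4/6 + 1/5 + 1/2 + 1/2 + 2/3 + 2/3 = 177/20; mean = 177/20 ÷ 21 = 59/140 = 0.421428… → 0.421.

0.421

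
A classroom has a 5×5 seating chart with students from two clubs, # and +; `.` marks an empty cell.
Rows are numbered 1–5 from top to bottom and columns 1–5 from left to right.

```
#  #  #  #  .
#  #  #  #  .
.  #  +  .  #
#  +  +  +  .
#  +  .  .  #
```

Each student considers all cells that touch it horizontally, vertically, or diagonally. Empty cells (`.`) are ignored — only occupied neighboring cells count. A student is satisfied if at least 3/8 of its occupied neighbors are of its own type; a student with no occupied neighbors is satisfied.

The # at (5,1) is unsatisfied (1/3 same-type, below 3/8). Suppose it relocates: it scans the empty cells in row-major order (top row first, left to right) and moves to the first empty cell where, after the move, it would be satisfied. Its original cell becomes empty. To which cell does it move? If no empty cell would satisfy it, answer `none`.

(1,5)

Vacating (5,1). Empty cells in order:
  (1,5): 2/2 same-type → satisfied — stop here.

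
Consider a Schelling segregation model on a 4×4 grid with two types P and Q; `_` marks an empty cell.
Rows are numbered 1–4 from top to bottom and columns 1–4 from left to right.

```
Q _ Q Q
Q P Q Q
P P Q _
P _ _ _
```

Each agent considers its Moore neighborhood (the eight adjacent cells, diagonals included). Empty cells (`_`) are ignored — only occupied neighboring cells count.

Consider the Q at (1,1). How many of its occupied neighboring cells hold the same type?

Occupied neighbors of (1,1): (2,1)=Q, (2,2)=P.
Same type (Q): 1 of 2.

1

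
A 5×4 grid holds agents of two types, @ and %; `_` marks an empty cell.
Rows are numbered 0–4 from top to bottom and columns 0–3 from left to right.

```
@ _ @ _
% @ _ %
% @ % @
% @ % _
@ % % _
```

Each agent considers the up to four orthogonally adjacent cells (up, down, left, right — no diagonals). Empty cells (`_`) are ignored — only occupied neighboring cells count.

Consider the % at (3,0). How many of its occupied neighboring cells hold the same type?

Occupied neighbors of (3,0): (2,0)=%, (4,0)=@, (3,1)=@.
Same type (%): 1 of 3.

1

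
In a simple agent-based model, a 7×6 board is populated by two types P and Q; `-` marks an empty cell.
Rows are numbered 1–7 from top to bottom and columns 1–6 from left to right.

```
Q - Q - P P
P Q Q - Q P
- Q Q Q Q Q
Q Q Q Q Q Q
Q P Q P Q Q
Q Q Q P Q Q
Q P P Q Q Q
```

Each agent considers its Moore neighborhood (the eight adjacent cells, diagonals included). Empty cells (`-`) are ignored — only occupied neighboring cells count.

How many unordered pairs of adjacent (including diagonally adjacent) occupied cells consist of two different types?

Scan each occupied cell's neighbors to the right and below (and the two forward diagonals) so each pair is counted once.
Row 1: Q(1,1)–P(2,1)≠ Q(1,1)–Q(2,2)= Q(1,3)–Q(2,3)= Q(1,3)–Q(2,2)= P(1,5)–P(1,6)= P(1,5)–Q(2,5)≠ P(1,5)–P(2,6)= P(1,6)–P(2,6)= P(1,6)–Q(2,5)≠  → 3/9 unlike.
Row 2: P(2,1)–Q(2,2)≠ P(2,1)–Q(3,2)≠ Q(2,2)–Q(2,3)= Q(2,2)–Q(3,2)= Q(2,2)–Q(3,3)= Q(2,3)–Q(3,3)= Q(2,3)–Q(3,4)= Q(2,3)–Q(3,2)= Q(2,5)–P(2,6)≠ Q(2,5)–Q(3,5)= Q(2,5)–Q(3,6)= Q(2,5)–Q(3,4)= P(2,6)–Q(3,6)≠ P(2,6)–Q(3,5)≠  → 5/14 unlike.
Row 3: Q(3,2)–Q(3,3)= Q(3,2)–Q(4,2)= Q(3,2)–Q(4,3)= Q(3,2)–Q(4,1)= Q(3,3)–Q(3,4)= Q(3,3)–Q(4,3)= Q(3,3)–Q(4,4)= Q(3,3)–Q(4,2)= Q(3,4)–Q(3,5)= Q(3,4)–Q(4,4)= Q(3,4)–Q(4,5)= Q(3,4)–Q(4,3)= Q(3,5)–Q(3,6)= Q(3,5)–Q(4,5)= Q(3,5)–Q(4,6)= Q(3,5)–Q(4,4)= Q(3,6)–Q(4,6)= Q(3,6)–Q(4,5)=  → 0/18 unlike.
Row 4: Q(4,1)–Q(4,2)= Q(4,1)–Q(5,1)= Q(4,1)–P(5,2)≠ Q(4,2)–Q(4,3)= Q(4,2)–P(5,2)≠ Q(4,2)–Q(5,3)= Q(4,2)–Q(5,1)= Q(4,3)–Q(4,4)= Q(4,3)–Q(5,3)= Q(4,3)–P(5,4)≠ Q(4,3)–P(5,2)≠ Q(4,4)–Q(4,5)= Q(4,4)–P(5,4)≠ Q(4,4)–Q(5,5)= Q(4,4)–Q(5,3)= Q(4,5)–Q(4,6)= Q(4,5)–Q(5,5)= Q(4,5)–Q(5,6)= Q(4,5)–P(5,4)≠ Q(4,6)–Q(5,6)= Q(4,6)–Q(5,5)=  → 6/21 unlike.
Row 5: Q(5,1)–P(5,2)≠ Q(5,1)–Q(6,1)= Q(5,1)–Q(6,2)= P(5,2)–Q(5,3)≠ P(5,2)–Q(6,2)≠ P(5,2)–Q(6,3)≠ P(5,2)–Q(6,1)≠ Q(5,3)–P(5,4)≠ Q(5,3)–Q(6,3)= Q(5,3)–P(6,4)≠ Q(5,3)–Q(6,2)= P(5,4)–Q(5,5)≠ P(5,4)–P(6,4)= P(5,4)–Q(6,5)≠ P(5,4)–Q(6,3)≠ Q(5,5)–Q(5,6)= Q(5,5)–Q(6,5)= Q(5,5)–Q(6,6)= Q(5,5)–P(6,4)≠ Q(5,6)–Q(6,6)= Q(5,6)–Q(6,5)=  → 11/21 unlike.
Row 6: Q(6,1)–Q(6,2)= Q(6,1)–Q(7,1)= Q(6,1)–P(7,2)≠ Q(6,2)–Q(6,3)= Q(6,2)–P(7,2)≠ Q(6,2)–P(7,3)≠ Q(6,2)–Q(7,1)= Q(6,3)–P(6,4)≠ Q(6,3)–P(7,3)≠ Q(6,3)–Q(7,4)= Q(6,3)–P(7,2)≠ P(6,4)–Q(6,5)≠ P(6,4)–Q(7,4)≠ P(6,4)–Q(7,5)≠ P(6,4)–P(7,3)= Q(6,5)–Q(6,6)= Q(6,5)–Q(7,5)= Q(6,5)–Q(7,6)= Q(6,5)–Q(7,4)= Q(6,6)–Q(7,6)= Q(6,6)–Q(7,5)=  → 9/21 unlike.
Row 7: Q(7,1)–P(7,2)≠ P(7,2)–P(7,3)= P(7,3)–Q(7,4)≠ Q(7,4)–Q(7,5)= Q(7,5)–Q(7,6)=  → 2/5 unlike.
Total adjacent occupied pairs: 109; unlike-type pairs: 36.

36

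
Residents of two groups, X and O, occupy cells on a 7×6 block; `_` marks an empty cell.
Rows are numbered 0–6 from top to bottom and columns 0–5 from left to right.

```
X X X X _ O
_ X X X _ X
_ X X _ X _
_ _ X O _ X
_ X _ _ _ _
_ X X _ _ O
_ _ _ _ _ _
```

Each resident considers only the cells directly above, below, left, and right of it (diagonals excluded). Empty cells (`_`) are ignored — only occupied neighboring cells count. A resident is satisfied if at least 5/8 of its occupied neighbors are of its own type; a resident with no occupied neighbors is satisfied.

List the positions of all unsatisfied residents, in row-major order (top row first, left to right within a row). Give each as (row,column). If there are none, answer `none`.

(0,5), (1,5), (3,2), (3,3)

Row 0: (0,0)X 1/1 satisfied · (0,1)X 3/3 satisfied · (0,2)X 3/3 satisfied · (0,3)X 2/2 satisfied · (0,5)O 0/1 not
Row 1: (1,1)X 3/3 satisfied · (1,2)X 4/4 satisfied · (1,3)X 2/2 satisfied · (1,5)X 0/1 not
Row 2: (2,1)X 2/2 satisfied · (2,2)X 3/3 satisfied · (2,4)X 0/0 satisfied
Row 3: (3,2)X 1/2 not · (3,3)O 0/1 not · (3,5)X 0/0 satisfied
Row 4: (4,1)X 1/1 satisfied
Row 5: (5,1)X 2/2 satisfied · (5,2)X 1/1 satisfied · (5,5)O 0/0 satisfied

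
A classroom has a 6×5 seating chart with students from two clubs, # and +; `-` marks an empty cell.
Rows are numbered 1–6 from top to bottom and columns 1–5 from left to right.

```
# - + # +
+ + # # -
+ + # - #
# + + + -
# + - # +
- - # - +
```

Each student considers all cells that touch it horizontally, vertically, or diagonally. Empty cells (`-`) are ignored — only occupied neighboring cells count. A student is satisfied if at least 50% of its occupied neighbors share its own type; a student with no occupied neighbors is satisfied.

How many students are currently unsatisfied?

(1,1)# 0/2 not
(1,3)+ 1/4 not
(1,4)# 2/4 satisfied
(1,5)+ 0/2 not
(2,1)+ 3/4 satisfied
(2,2)+ 4/7 satisfied
(2,3)# 3/6 satisfied
(2,4)# 4/6 satisfied
(3,1)+ 4/5 satisfied
(3,2)+ 5/8 satisfied
(3,3)# 2/7 not
(3,5)# 1/2 satisfied
(4,1)# 1/5 not
(4,2)+ 4/7 satisfied
(4,3)+ 4/6 satisfied
(4,4)+ 2/5 not
(5,1)# 1/3 not
(5,2)+ 2/5 not
(5,4)# 1/5 not
(5,5)+ 2/3 satisfied
(6,3)# 1/2 satisfied
(6,5)+ 1/2 satisfied
Unsatisfied: (1,1), (1,3), (1,5), (3,3), (4,1), (4,4), (5,1), (5,2), (5,4) — 9 in total.

9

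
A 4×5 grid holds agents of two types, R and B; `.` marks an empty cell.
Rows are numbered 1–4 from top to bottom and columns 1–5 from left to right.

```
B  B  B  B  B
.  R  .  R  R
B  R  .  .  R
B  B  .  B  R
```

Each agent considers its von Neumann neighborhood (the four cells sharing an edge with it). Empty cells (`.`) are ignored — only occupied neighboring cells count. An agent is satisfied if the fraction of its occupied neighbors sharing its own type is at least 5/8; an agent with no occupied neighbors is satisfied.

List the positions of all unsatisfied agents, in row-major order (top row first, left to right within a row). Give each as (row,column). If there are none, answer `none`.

Row 1: (1,1)B 1/1 ✓ · (1,2)B 2/3 ✓ · (1,3)B 2/2 ✓ · (1,4)B 2/3 ✓ · (1,5)B 1/2 ✗
Row 2: (2,2)R 1/2 ✗ · (2,4)R 1/2 ✗ · (2,5)R 2/3 ✓
Row 3: (3,1)B 1/2 ✗ · (3,2)R 1/3 ✗ · (3,5)R 2/2 ✓
Row 4: (4,1)B 2/2 ✓ · (4,2)B 1/2 ✗ · (4,4)B 0/1 ✗ · (4,5)R 1/2 ✗

(1,5), (2,2), (2,4), (3,1), (3,2), (4,2), (4,4), (4,5)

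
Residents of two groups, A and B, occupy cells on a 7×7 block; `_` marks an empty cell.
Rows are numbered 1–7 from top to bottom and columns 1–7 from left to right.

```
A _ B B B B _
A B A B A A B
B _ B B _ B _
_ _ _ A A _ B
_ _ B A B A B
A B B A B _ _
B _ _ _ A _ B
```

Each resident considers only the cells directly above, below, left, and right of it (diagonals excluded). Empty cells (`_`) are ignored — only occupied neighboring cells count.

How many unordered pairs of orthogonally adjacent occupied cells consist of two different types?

22

Scan each occupied cell's neighbors to the right and below so each pair is counted once.
From row 1: 3 unlike of 8 pairs (running 3/8).
From row 2: 8 unlike of 10 pairs (running 11/18).
From row 3: 1 unlike of 2 pairs (running 12/20).
From row 4: 1 unlike of 4 pairs (running 13/24).
From row 5: 4 unlike of 7 pairs (running 17/31).
From row 6: 5 unlike of 6 pairs (running 22/37).
Total adjacent occupied pairs: 37; unlike-type pairs: 22.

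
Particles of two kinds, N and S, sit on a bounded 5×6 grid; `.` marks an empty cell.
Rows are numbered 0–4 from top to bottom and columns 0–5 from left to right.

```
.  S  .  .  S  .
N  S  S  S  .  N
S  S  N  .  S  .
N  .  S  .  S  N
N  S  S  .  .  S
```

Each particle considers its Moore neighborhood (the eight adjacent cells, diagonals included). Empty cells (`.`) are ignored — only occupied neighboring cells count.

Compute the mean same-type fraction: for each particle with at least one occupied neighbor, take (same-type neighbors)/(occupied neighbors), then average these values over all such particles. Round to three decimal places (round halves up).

0.480

(0,1)S 2/3
(0,4)S 1/2
(1,0)N 0/4
(1,1)S 4/6
(1,2)S 4/5
(1,3)S 3/4
(1,5)N 0/2
(2,0)S 2/4
(2,1)S 4/7
(2,2)N 0/5
(2,4)S 2/4
(3,0)N 1/4
(3,2)S 3/4
(3,4)S 2/3
(3,5)N 0/3
(4,0)N 1/2
(4,1)S 2/4
(4,2)S 2/2
(4,5)S 1/2
Sum over 19 particles: 2/3 + 1/2 + 0/4 + 4/6 + 4/5 + 3/4 + 0/2 + 2/4 + 4/7 + 0/5 + 2/4 + 1/4 + 3/4 + 2/3 + 0/3 + 1/2 + 2/4 + 2/2 + 1/2 = 1277/140; mean = 1277/140 ÷ 19 = 1277/2660 = 0.480075… → 0.480.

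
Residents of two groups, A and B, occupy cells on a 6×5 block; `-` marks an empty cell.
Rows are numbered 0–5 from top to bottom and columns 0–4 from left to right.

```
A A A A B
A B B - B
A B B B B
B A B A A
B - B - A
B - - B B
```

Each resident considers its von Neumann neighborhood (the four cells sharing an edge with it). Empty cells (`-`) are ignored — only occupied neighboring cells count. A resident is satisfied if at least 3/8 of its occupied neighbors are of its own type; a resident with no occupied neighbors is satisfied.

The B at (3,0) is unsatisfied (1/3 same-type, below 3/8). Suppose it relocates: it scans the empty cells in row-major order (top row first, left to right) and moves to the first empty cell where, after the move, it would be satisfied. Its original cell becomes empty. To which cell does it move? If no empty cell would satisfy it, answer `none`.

Vacating (3,0). Empty cells in order:
  (1,3): 3/4 same-type → satisfied — stop here.

(1,3)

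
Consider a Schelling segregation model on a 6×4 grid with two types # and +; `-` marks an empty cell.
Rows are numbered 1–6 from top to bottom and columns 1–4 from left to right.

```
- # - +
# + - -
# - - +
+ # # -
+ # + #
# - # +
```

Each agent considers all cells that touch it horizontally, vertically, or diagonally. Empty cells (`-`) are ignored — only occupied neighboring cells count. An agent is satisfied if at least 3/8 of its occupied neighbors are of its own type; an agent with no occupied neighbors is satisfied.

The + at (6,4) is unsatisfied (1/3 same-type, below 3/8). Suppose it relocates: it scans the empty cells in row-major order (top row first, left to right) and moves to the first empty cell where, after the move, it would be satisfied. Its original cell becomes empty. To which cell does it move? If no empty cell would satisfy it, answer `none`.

(1,3)

Vacating (6,4). Empty cells in order:
  (1,1): 1/3 same-type → still unsatisfied.
  (1,3): 2/3 same-type → satisfied — stop here.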